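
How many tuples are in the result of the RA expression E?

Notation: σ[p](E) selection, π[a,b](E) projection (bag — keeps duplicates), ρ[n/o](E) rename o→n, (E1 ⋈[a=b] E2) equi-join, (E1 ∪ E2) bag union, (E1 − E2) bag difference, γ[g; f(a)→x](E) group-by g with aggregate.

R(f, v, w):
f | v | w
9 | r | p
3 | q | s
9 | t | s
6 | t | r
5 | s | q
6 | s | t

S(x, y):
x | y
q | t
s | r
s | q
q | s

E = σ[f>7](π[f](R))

Subexpression sizes:
  R → 6
  π[f](R) → 6
  σ[f>7](π[f](R)) → 2

|E| = 2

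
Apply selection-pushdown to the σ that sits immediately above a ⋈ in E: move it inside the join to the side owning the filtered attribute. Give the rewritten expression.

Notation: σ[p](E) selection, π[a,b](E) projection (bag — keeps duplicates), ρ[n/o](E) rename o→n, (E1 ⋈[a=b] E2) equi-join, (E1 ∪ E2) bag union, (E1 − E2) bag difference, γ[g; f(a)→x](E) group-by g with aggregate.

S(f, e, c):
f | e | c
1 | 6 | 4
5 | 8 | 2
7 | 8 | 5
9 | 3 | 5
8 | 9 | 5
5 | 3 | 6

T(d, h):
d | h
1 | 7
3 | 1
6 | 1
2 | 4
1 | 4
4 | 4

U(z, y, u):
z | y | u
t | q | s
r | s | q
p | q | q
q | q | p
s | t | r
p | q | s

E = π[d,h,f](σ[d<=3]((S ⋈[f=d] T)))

σ filters on d, owned by the right side.
E' = π[d,h,f]((S ⋈[f=d] σ[d<=3](T)))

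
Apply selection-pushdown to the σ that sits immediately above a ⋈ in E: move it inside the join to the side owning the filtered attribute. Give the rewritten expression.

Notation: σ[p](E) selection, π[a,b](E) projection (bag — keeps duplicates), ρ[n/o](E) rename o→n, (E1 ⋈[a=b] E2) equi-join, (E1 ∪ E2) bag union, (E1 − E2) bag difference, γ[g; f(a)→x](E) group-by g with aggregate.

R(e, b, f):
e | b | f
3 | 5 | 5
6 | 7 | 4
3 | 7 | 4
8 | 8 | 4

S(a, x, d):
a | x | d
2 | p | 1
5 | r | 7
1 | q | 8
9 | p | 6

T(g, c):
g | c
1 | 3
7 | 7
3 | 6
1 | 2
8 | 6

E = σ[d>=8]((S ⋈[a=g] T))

σ filters on d, owned by the left side.
E' = (σ[d>=8](S) ⋈[a=g] T)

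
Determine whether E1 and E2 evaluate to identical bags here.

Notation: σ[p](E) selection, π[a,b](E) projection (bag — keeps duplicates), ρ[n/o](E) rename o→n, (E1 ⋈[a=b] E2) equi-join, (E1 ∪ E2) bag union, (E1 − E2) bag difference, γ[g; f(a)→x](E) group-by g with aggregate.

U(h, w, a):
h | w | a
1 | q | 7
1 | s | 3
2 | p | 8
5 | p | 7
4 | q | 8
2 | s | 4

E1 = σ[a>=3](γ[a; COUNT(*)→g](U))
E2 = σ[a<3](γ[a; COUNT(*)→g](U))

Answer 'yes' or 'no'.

E1 row counts bottom-up:
  U → 6
  γ[a; COUNT(*)→g](U) → 4
  σ[a>=3](γ[a; COUNT(*)→g](U)) → 4
E2 row counts bottom-up:
  U → 6
  γ[a; COUNT(*)→g](U) → 4
  σ[a<3](γ[a; COUNT(*)→g](U)) → 0

E1 result:
a | g
3 | 1
4 | 1
7 | 2
8 | 2
E2 result:
a | g
(0 rows)
Witness: (3, 1) appears 1× in E1 but 0× in E2.

no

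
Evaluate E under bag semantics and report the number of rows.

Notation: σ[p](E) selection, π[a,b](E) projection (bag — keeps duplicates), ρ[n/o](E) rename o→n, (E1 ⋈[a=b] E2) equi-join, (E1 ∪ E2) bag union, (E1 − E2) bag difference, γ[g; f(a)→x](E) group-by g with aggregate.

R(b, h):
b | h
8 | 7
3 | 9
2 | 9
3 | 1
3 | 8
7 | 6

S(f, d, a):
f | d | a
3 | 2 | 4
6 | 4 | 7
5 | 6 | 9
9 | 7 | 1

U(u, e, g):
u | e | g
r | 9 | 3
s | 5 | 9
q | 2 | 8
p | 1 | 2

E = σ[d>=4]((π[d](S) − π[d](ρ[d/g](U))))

Per-node cardinality:
  S → 4
  π[d](S) → 4
  U → 4
  ρ[d/g](U) → 4
  π[d](ρ[d/g](U)) → 4
  (π[d](S) − π[d](ρ[d/g](U))) → 3
  σ[d>=4]((π[d](S) − π[d](ρ[d/g](U)))) → 3

|E| = 3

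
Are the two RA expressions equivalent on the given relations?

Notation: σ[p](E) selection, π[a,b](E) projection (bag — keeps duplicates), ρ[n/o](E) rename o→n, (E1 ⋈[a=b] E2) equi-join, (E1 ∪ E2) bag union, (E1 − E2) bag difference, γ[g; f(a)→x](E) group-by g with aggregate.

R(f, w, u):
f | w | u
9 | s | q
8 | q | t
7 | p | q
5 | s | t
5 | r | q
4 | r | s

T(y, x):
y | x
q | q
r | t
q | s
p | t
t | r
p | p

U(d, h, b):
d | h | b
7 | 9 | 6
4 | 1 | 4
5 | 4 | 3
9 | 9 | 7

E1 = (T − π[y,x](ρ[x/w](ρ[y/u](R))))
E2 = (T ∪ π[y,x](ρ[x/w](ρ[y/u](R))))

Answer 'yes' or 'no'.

E1 subexpression sizes:
  T → 6
  R → 6
  ρ[y/u](R) → 6
  ρ[x/w](ρ[y/u](R)) → 6
  π[y,x](ρ[x/w](ρ[y/u](R))) → 6
  (T − π[y,x](ρ[x/w](ρ[y/u](R)))) → 5
E2 subexpression sizes:
  T → 6
  R → 6
  ρ[y/u](R) → 6
  ρ[x/w](ρ[y/u](R)) → 6
  π[y,x](ρ[x/w](ρ[y/u](R))) → 6
  (T ∪ π[y,x](ρ[x/w](ρ[y/u](R)))) → 12

E1 result:
y | x
p | p
p | t
q | q
r | t
t | r
E2 result:
y | x
p | p
p | t
q | p
q | q
q | r
q | s
q | s
r | t
s | r
t | q
t | r
t | s
Witness: ('s', 'r') appears 0× in E1 but 1× in E2.

no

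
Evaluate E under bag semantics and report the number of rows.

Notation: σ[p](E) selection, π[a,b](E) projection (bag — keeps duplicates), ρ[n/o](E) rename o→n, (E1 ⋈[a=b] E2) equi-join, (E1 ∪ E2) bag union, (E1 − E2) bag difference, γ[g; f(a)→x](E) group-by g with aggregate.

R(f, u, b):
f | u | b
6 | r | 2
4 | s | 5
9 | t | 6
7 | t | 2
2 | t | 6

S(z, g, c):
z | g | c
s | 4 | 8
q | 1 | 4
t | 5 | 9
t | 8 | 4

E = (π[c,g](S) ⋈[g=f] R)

Row counts bottom-up:
  S → 4
  π[c,g](S) → 4
  R → 5
  (π[c,g](S) ⋈[g=f] R) → 1

|E| = 1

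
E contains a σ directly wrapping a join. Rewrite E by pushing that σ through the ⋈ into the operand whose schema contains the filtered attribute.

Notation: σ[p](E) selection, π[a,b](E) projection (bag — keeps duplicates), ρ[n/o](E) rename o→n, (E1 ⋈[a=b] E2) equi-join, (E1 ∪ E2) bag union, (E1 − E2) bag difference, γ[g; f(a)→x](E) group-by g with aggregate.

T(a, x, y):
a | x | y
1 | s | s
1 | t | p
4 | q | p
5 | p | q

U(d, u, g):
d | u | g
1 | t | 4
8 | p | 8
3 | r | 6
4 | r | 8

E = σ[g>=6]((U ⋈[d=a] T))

σ filters on g, owned by the left side.
E' = (σ[g>=6](U) ⋈[d=a] T)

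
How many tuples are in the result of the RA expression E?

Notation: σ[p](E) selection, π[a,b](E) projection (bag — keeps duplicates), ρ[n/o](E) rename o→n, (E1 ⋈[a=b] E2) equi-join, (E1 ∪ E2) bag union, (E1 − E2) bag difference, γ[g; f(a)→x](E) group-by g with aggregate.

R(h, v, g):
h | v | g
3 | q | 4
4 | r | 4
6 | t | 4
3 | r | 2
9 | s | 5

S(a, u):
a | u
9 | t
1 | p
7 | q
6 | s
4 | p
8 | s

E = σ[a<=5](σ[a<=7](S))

Subexpression sizes:
  S → 6
  σ[a<=7](S) → 4
  σ[a<=5](σ[a<=7](S)) → 2

|E| = 2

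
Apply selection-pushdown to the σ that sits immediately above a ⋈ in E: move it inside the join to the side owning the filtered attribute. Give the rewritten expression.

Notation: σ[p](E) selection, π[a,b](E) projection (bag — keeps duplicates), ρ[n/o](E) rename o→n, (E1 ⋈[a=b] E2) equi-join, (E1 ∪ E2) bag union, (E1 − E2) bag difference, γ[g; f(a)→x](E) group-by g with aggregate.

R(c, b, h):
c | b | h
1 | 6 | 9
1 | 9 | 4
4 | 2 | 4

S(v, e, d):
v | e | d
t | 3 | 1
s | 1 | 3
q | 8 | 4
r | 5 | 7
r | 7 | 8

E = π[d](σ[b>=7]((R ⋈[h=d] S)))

σ filters on b, owned by the left side.
E' = π[d]((σ[b>=7](R) ⋈[h=d] S))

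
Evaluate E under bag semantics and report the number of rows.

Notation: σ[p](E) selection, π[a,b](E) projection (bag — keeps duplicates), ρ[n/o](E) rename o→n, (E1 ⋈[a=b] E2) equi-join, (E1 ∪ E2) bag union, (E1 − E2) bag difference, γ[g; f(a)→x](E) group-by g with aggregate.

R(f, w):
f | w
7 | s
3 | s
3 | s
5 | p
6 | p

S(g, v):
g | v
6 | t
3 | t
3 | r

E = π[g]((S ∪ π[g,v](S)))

Row counts bottom-up:
  S → 3
  S → 3
  π[g,v](S) → 3
  (S ∪ π[g,v](S)) → 6
  π[g]((S ∪ π[g,v](S))) → 6

|E| = 6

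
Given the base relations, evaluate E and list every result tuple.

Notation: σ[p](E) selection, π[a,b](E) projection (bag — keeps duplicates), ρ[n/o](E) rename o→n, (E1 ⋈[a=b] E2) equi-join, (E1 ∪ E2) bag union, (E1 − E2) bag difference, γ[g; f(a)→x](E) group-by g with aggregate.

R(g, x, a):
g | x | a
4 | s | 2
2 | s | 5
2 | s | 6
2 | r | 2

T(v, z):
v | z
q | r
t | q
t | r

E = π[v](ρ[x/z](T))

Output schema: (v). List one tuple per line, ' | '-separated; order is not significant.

Subexpression sizes:
  T → 3
  ρ[x/z](T) → 3
  π[v](ρ[x/z](T)) → 3

== RESULT ==
v
q
t
t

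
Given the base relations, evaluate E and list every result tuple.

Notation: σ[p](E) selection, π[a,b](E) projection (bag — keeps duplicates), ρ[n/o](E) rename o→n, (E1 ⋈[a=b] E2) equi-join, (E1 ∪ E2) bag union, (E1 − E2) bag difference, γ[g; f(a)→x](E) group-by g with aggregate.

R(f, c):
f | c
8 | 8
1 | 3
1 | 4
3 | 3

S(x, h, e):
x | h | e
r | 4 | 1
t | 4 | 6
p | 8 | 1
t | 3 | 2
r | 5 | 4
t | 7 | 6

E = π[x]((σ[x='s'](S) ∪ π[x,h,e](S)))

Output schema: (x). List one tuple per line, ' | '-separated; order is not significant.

Per-node cardinality:
  S → 6
  σ[x='s'](S) → 0
  S → 6
  π[x,h,e](S) → 6
  (σ[x='s'](S) ∪ π[x,h,e](S)) → 6
  π[x]((σ[x='s'](S) ∪ π[x,h,e](S))) → 6

== RESULT ==
x
p
r
r
t
t
t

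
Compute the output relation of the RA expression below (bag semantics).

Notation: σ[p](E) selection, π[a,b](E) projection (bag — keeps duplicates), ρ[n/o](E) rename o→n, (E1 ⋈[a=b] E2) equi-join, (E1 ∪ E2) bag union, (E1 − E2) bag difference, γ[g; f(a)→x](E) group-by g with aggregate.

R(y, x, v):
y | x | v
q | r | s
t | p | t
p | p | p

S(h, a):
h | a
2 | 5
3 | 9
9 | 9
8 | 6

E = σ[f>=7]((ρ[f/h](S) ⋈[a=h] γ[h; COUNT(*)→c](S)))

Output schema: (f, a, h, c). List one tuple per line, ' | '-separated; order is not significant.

Row counts bottom-up:
  S → 4
  ρ[f/h](S) → 4
  S → 4
  γ[h; COUNT(*)→c](S) → 4
  (ρ[f/h](S) ⋈[a=h] γ[h; COUNT(*)→c](S)) → 2
  σ[f>=7]((ρ[f/h](S) ⋈[a=h] γ[h; COUNT(*)→c](S))) → 1

== RESULT ==
f | a | h | c
9 | 9 | 9 | 1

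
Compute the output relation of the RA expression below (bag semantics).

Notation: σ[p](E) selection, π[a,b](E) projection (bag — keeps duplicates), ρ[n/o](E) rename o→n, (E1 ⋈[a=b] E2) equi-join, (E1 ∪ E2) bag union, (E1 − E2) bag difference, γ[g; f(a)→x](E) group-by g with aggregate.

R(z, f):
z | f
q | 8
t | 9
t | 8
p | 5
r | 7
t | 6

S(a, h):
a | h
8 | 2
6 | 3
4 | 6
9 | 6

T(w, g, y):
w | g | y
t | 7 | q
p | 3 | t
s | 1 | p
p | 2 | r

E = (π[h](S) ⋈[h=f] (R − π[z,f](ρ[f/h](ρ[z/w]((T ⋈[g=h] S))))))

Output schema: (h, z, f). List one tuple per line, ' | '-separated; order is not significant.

Subexpression sizes:
  S → 4
  π[h](S) → 4
  R → 6
  T → 4
  S → 4
  (T ⋈[g=h] S) → 2
  ρ[z/w]((T ⋈[g=h] S)) → 2
  ρ[f/h](ρ[z/w]((T ⋈[g=h] S))) → 2
  π[z,f](ρ[f/h](ρ[z/w]((T ⋈[g=h] S)))) → 2
  (R − π[z,f](ρ[f/h](ρ[z/w]((T ⋈[g=h] S))))) → 6
  (π[h](S) ⋈[h=f] (R − π[z,f](ρ[f/h](ρ[z/w]((T ⋈[g=h] S)))))) → 2

== RESULT ==
h | z | f
6 | t | 6
6 | t | 6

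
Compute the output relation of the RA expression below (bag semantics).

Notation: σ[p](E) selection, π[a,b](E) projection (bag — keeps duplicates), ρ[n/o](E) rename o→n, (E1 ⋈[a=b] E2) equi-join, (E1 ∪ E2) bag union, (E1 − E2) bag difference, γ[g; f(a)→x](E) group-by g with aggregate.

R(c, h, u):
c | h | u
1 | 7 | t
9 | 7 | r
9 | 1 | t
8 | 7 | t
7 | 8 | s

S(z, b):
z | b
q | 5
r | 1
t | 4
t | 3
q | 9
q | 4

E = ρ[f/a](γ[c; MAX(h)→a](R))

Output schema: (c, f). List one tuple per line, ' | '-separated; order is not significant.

Row counts bottom-up:
  R → 5
  γ[c; MAX(h)→a](R) → 4
  ρ[f/a](γ[c; MAX(h)→a](R)) → 4

== RESULT ==
c | f
1 | 7
7 | 8
8 | 7
9 | 7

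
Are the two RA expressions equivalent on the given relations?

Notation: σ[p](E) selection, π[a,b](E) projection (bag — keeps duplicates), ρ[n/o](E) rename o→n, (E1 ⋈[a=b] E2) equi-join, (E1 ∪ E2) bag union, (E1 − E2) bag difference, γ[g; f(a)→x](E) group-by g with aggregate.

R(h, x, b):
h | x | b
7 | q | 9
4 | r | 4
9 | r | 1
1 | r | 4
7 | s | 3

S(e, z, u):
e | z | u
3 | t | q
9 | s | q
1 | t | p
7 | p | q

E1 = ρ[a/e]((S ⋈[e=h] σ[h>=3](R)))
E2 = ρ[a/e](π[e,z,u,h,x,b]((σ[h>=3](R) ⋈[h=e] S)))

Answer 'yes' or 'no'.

E1 subexpression sizes:
  S → 4
  R → 5
  σ[h>=3](R) → 4
  (S ⋈[e=h] σ[h>=3](R)) → 3
  ρ[a/e]((S ⋈[e=h] σ[h>=3](R))) → 3
E2 subexpression sizes:
  R → 5
  σ[h>=3](R) → 4
  S → 4
  (σ[h>=3](R) ⋈[h=e] S) → 3
  π[e,z,u,h,x,b]((σ[h>=3](R) ⋈[h=e] S)) → 3
  ρ[a/e](π[e,z,u,h,x,b]((σ[h>=3](R) ⋈[h=e] S))) → 3

E1 and E2 produce the same multiset:
a | z | u | h | x | b
7 | p | q | 7 | q | 9
7 | p | q | 7 | s | 3
9 | s | q | 9 | r | 1

yes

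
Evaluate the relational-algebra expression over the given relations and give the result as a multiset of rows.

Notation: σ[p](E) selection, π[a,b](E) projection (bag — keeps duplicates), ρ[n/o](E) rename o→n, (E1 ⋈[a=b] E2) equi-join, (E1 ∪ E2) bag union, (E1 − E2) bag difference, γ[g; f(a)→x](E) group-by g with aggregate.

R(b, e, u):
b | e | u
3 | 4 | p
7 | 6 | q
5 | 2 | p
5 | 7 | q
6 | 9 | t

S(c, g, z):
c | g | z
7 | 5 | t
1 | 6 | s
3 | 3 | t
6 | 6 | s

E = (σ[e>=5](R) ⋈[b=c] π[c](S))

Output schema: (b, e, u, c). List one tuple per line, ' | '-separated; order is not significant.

Stepwise |·|:
  R → 5
  σ[e>=5](R) → 3
  S → 4
  π[c](S) → 4
  (σ[e>=5](R) ⋈[b=c] π[c](S)) → 2

== RESULT ==
b | e | u | c
6 | 9 | t | 6
7 | 6 | q | 7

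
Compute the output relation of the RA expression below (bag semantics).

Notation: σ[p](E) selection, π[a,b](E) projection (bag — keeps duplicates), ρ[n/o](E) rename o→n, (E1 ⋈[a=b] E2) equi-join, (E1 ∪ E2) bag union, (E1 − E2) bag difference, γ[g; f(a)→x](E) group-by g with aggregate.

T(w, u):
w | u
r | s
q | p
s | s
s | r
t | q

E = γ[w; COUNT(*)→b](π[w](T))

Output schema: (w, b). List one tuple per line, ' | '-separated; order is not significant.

Subexpression sizes:
  T → 5
  π[w](T) → 5
  γ[w; COUNT(*)→b](π[w](T)) → 4

== RESULT ==
w | b
q | 1
r | 1
s | 2
t | 1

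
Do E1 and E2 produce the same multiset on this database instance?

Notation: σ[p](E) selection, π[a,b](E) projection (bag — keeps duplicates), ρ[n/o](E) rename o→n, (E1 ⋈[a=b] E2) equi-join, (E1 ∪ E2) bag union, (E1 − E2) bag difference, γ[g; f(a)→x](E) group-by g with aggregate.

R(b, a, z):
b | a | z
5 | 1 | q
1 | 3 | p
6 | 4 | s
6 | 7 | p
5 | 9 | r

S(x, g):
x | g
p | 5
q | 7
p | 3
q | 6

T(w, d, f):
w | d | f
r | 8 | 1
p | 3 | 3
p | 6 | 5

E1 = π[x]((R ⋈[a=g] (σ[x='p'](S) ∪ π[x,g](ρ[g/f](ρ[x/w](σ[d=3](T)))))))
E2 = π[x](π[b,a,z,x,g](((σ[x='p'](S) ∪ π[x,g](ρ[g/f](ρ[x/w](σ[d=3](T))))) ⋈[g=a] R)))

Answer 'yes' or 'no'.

E1 row counts bottom-up:
  R → 5
  S → 4
  σ[x='p'](S) → 2
  T → 3
  σ[d=3](T) → 1
  ρ[x/w](σ[d=3](T)) → 1
  ρ[g/f](ρ[x/w](σ[d=3](T))) → 1
  π[x,g](ρ[g/f](ρ[x/w](σ[d=3](T)))) → 1
  (σ[x='p'](S) ∪ π[x,g](ρ[g/f](ρ[x/w](σ[d=3](T))))) → 3
  (R ⋈[a=g] (σ[x='p'](S) ∪ π[x,g](ρ[g/f](ρ[x/w](σ[d=3](T)))))) → 2
  π[x]((R ⋈[a=g] (σ[x='p'](S) ∪ π[x,g](ρ[g/f](ρ[x/w](σ[d=3](T))))))) → 2
E2 row counts bottom-up:
  S → 4
  σ[x='p'](S) → 2
  T → 3
  σ[d=3](T) → 1
  ρ[x/w](σ[d=3](T)) → 1
  ρ[g/f](ρ[x/w](σ[d=3](T))) → 1
  π[x,g](ρ[g/f](ρ[x/w](σ[d=3](T)))) → 1
  (σ[x='p'](S) ∪ π[x,g](ρ[g/f](ρ[x/w](σ[d=3](T))))) → 3
  R → 5
  ((σ[x='p'](S) ∪ π[x,g](ρ[g/f](ρ[x/w](σ[d=3](T))))) ⋈[g=a] R) → 2
  π[b,a,z,x,g](((σ[x='p'](S) ∪ π[x,g](ρ[g/f](ρ[x/w](σ[d=3](T))))) ⋈[g=a] R)) → 2
  π[x](π[b,a,z,x,g](((σ[x='p'](S) ∪ π[x,g](ρ[g/f](ρ[x/w](σ[d=3](T))))) ⋈[g=a] R))) → 2

E1 and E2 produce the same multiset:
x
p
p

yes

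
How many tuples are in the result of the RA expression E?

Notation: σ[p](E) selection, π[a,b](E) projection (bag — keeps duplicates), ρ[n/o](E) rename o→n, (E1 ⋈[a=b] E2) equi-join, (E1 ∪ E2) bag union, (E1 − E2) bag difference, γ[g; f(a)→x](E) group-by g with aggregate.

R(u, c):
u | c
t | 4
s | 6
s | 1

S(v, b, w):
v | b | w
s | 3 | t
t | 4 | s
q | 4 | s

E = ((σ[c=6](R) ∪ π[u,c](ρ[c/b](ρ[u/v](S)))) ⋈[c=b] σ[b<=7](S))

Stepwise |·|:
  R → 3
  σ[c=6](R) → 1
  S → 3
  ρ[u/v](S) → 3
  ρ[c/b](ρ[u/v](S)) → 3
  π[u,c](ρ[c/b](ρ[u/v](S))) → 3
  (σ[c=6](R) ∪ π[u,c](ρ[c/b](ρ[u/v](S)))) → 4
  S → 3
  σ[b<=7](S) → 3
  ((σ[c=6](R) ∪ π[u,c](ρ[c/b](ρ[u/v](S)))) ⋈[c=b] σ[b<=7](S)) → 5

|E| = 5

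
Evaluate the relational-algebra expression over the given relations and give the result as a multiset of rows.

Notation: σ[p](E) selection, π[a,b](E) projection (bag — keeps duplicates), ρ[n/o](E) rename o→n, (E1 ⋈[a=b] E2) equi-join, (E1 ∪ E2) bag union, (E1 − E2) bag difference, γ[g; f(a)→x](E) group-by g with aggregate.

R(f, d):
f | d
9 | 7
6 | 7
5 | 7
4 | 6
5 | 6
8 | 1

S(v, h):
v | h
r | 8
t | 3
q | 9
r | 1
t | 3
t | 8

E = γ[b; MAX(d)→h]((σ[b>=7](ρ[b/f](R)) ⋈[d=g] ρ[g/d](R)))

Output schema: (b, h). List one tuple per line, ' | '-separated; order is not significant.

Row counts bottom-up:
  R → 6
  ρ[b/f](R) → 6
  σ[b>=7](ρ[b/f](R)) → 2
  R → 6
  ρ[g/d](R) → 6
  (σ[b>=7](ρ[b/f](R)) ⋈[d=g] ρ[g/d](R)) → 4
  γ[b; MAX(d)→h]((σ[b>=7](ρ[b/f](R)) ⋈[d=g] ρ[g/d](R))) → 2

== RESULT ==
b | h
8 | 1
9 | 7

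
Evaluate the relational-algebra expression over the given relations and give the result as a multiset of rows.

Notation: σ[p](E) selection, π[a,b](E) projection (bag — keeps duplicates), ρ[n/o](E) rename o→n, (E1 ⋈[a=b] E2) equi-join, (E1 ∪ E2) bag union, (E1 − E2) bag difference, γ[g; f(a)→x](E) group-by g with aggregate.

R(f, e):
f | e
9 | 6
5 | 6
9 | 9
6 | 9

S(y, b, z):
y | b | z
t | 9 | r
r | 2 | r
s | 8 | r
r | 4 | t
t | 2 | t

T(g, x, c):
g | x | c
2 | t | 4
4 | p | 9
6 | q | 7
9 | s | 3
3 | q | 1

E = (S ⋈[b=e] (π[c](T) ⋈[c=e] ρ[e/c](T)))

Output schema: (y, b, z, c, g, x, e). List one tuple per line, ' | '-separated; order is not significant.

Row counts bottom-up:
  S → 5
  T → 5
  π[c](T) → 5
  T → 5
  ρ[e/c](T) → 5
  (π[c](T) ⋈[c=e] ρ[e/c](T)) → 5
  (S ⋈[b=e] (π[c](T) ⋈[c=e] ρ[e/c](T))) → 2

== RESULT ==
y | b | z | c | g | x | e
r | 4 | t | 4 | 2 | t | 4
t | 9 | r | 9 | 4 | p | 9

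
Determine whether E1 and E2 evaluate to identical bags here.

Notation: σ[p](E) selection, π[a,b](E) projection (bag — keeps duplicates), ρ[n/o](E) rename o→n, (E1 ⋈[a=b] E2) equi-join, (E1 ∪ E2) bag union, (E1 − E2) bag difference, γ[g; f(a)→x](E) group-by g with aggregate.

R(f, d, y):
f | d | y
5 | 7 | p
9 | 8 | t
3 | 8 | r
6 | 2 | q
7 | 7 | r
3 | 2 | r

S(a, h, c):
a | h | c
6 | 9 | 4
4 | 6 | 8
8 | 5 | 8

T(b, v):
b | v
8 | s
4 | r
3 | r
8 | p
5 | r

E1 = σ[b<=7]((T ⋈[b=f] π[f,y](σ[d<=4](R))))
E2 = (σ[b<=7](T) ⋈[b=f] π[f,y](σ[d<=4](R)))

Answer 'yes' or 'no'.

E1 stepwise |·|:
  T → 5
  R → 6
  σ[d<=4](R) → 2
  π[f,y](σ[d<=4](R)) → 2
  (T ⋈[b=f] π[f,y](σ[d<=4](R))) → 1
  σ[b<=7]((T ⋈[b=f] π[f,y](σ[d<=4](R)))) → 1
E2 stepwise |·|:
  T → 5
  σ[b<=7](T) → 3
  R → 6
  σ[d<=4](R) → 2
  π[f,y](σ[d<=4](R)) → 2
  (σ[b<=7](T) ⋈[b=f] π[f,y](σ[d<=4](R))) → 1

E1 and E2 produce the same multiset:
b | v | f | y
3 | r | 3 | r

yes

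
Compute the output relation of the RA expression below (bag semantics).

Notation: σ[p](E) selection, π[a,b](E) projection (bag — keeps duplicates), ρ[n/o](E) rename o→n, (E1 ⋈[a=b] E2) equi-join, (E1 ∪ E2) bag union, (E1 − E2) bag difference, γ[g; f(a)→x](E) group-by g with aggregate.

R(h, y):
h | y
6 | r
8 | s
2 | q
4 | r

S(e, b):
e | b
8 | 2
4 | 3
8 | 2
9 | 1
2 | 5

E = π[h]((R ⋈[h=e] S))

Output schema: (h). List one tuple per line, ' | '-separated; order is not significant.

Stepwise |·|:
  R → 4
  S → 5
  (R ⋈[h=e] S) → 4
  π[h]((R ⋈[h=e] S)) → 4

== RESULT ==
h
2
4
8
8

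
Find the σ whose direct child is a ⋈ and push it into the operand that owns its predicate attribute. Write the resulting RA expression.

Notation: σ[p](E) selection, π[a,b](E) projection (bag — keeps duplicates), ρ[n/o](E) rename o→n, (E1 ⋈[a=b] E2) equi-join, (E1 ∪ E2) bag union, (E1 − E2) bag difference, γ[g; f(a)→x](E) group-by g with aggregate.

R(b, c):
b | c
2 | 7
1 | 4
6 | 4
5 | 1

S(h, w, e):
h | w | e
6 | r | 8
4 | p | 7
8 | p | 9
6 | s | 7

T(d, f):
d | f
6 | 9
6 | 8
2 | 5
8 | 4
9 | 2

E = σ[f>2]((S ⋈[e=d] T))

σ filters on f, owned by the right side.
E' = (S ⋈[e=d] σ[f>2](T))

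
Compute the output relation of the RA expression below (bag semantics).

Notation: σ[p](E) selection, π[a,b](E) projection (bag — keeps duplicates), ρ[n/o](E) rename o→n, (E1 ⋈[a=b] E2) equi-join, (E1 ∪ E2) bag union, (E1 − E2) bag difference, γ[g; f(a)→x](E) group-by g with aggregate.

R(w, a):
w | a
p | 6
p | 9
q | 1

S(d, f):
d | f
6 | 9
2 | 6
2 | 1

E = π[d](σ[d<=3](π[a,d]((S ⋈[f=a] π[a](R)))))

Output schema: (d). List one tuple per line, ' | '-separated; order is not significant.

Per-node cardinality:
  S → 3
  R → 3
  π[a](R) → 3
  (S ⋈[f=a] π[a](R)) → 3
  π[a,d]((S ⋈[f=a] π[a](R))) → 3
  σ[d<=3](π[a,d]((S ⋈[f=a] π[a](R)))) → 2
  π[d](σ[d<=3](π[a,d]((S ⋈[f=a] π[a](R))))) → 2

== RESULT ==
d
2
2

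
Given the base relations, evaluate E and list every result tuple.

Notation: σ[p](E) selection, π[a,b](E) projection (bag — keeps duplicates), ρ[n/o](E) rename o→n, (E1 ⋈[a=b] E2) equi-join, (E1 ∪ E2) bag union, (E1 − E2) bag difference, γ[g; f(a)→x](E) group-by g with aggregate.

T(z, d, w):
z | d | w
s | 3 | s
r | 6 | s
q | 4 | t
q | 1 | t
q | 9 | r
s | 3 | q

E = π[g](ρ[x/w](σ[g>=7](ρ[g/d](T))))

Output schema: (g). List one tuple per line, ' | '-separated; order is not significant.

Per-node cardinality:
  T → 6
  ρ[g/d](T) → 6
  σ[g>=7](ρ[g/d](T)) → 1
  ρ[x/w](σ[g>=7](ρ[g/d](T))) → 1
  π[g](ρ[x/w](σ[g>=7](ρ[g/d](T)))) → 1

== RESULT ==
g
9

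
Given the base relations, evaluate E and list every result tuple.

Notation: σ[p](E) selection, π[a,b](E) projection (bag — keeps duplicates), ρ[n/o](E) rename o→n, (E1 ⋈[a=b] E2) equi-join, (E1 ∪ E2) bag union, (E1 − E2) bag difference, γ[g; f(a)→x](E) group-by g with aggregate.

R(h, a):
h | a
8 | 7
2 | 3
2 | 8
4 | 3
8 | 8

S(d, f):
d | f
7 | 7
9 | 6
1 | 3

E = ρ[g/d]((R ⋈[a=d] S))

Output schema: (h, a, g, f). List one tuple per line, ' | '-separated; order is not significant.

Row counts bottom-up:
  R → 5
  S → 3
  (R ⋈[a=d] S) → 1
  ρ[g/d]((R ⋈[a=d] S)) → 1

== RESULT ==
h | a | g | f
8 | 7 | 7 | 7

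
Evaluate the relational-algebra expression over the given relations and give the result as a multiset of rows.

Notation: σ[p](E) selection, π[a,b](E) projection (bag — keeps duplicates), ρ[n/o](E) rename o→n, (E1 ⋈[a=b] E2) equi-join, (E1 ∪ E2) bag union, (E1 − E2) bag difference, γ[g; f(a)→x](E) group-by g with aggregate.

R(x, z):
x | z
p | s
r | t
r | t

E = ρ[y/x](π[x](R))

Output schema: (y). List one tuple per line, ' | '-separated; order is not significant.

Row counts bottom-up:
  R → 3
  π[x](R) → 3
  ρ[y/x](π[x](R)) → 3

== RESULT ==
y
p
r
r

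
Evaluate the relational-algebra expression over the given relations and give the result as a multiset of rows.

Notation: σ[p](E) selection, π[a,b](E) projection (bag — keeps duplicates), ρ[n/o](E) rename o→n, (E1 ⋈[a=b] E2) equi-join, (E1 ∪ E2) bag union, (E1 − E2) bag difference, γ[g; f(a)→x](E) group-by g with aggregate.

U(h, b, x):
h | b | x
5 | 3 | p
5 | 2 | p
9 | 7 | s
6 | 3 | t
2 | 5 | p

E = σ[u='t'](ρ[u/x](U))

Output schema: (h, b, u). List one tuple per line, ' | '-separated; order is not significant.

Per-node cardinality:
  U → 5
  ρ[u/x](U) → 5
  σ[u='t'](ρ[u/x](U)) → 1

== RESULT ==
h | b | u
6 | 3 | t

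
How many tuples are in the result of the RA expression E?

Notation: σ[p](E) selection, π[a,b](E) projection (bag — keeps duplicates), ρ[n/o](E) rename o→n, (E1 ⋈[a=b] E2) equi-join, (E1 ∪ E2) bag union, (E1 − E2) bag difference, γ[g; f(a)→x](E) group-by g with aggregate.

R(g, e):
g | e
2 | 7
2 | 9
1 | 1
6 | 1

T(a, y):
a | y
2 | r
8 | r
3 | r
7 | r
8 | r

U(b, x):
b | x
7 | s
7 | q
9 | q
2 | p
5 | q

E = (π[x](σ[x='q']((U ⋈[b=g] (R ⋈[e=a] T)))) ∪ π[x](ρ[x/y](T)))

Stepwise |·|:
  U → 5
  R → 4
  T → 5
  (R ⋈[e=a] T) → 1
  (U ⋈[b=g] (R ⋈[e=a] T)) → 1
  σ[x='q']((U ⋈[b=g] (R ⋈[e=a] T))) → 0
  π[x](σ[x='q']((U ⋈[b=g] (R ⋈[e=a] T)))) → 0
  T → 5
  ρ[x/y](T) → 5
  π[x](ρ[x/y](T)) → 5
  (π[x](σ[x='q']((U ⋈[b=g] (R ⋈[e=a] T)))) ∪ π[x](ρ[x/y](T))) → 5

|E| = 5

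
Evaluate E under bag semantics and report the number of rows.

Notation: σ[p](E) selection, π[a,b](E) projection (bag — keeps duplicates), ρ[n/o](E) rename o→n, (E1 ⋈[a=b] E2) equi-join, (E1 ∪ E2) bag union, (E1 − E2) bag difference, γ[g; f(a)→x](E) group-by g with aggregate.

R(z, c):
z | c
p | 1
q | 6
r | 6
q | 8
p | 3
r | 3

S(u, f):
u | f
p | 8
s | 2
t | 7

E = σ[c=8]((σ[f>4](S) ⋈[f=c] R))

Per-node cardinality:
  S → 3
  σ[f>4](S) → 2
  R → 6
  (σ[f>4](S) ⋈[f=c] R) → 1
  σ[c=8]((σ[f>4](S) ⋈[f=c] R)) → 1

|E| = 1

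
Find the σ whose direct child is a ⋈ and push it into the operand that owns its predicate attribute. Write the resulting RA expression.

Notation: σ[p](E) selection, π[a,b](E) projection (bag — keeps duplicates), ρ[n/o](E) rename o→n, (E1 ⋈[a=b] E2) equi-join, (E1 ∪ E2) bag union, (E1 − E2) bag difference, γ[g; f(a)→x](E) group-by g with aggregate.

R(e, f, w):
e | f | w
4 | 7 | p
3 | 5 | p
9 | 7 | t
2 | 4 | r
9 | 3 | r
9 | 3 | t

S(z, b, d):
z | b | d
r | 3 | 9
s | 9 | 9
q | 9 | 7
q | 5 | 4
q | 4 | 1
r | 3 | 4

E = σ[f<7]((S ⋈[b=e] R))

σ filters on f, owned by the right side.
E' = (S ⋈[b=e] σ[f<7](R))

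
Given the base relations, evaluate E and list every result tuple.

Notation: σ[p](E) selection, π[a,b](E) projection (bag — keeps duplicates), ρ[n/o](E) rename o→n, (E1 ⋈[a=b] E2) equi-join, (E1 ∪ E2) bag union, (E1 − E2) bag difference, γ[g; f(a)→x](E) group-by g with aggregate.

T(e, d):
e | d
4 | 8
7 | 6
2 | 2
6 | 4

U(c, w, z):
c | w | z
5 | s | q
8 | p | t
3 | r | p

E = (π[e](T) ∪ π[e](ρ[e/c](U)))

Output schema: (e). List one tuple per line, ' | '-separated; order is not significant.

Subexpression sizes:
  T → 4
  π[e](T) → 4
  U → 3
  ρ[e/c](U) → 3
  π[e](ρ[e/c](U)) → 3
  (π[e](T) ∪ π[e](ρ[e/c](U))) → 7

== RESULT ==
e
2
3
4
5
6
7
8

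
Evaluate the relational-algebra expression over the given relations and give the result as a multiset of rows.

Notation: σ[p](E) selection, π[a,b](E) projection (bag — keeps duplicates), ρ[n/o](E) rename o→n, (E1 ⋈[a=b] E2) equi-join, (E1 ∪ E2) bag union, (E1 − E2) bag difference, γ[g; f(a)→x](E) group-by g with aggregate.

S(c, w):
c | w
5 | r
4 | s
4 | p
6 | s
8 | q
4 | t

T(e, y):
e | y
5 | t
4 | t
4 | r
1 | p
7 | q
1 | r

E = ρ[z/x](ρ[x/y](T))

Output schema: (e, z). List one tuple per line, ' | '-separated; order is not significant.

Stepwise |·|:
  T → 6
  ρ[x/y](T) → 6
  ρ[z/x](ρ[x/y](T)) → 6

== RESULT ==
e | z
1 | p
1 | r
4 | r
4 | t
5 | t
7 | q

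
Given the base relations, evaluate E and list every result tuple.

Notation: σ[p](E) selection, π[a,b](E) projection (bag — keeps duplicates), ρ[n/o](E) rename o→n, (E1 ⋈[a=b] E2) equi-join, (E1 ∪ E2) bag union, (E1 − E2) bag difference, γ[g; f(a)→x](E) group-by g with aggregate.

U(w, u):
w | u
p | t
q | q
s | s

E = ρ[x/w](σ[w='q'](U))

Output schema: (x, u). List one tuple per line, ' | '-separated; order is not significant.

Stepwise |·|:
  U → 3
  σ[w='q'](U) → 1
  ρ[x/w](σ[w='q'](U)) → 1

== RESULT ==
x | u
q | q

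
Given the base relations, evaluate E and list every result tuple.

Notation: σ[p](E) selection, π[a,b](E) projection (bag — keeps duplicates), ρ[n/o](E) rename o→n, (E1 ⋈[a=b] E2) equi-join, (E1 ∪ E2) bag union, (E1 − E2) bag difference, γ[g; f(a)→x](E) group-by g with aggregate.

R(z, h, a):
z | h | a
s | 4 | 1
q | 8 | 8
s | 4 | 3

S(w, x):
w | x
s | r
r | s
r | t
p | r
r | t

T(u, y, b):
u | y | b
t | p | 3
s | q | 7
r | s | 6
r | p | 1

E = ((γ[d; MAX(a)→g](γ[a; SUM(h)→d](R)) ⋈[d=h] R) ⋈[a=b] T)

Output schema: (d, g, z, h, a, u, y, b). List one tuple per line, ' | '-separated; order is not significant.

Stepwise |·|:
  R → 3
  γ[a; SUM(h)→d](R) → 3
  γ[d; MAX(a)→g](γ[a; SUM(h)→d](R)) → 2
  R → 3
  (γ[d; MAX(a)→g](γ[a; SUM(h)→d](R)) ⋈[d=h] R) → 3
  T → 4
  ((γ[d; MAX(a)→g](γ[a; SUM(h)→d](R)) ⋈[d=h] R) ⋈[a=b] T) → 2

== RESULT ==
d | g | z | h | a | u | y | b
4 | 3 | s | 4 | 1 | r | p | 1
4 | 3 | s | 4 | 3 | t | p | 3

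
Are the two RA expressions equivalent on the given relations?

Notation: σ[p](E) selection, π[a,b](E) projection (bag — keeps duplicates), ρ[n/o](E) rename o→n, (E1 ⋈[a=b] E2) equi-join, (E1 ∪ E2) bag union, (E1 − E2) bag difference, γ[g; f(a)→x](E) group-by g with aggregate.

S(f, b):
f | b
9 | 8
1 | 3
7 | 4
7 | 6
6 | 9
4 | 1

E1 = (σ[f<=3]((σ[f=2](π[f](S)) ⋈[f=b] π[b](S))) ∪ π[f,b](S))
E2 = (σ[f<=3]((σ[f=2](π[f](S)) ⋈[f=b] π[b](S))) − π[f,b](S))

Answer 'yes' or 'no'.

E1 row counts bottom-up:
  S → 6
  π[f](S) → 6
  σ[f=2](π[f](S)) → 0
  S → 6
  π[b](S) → 6
  (σ[f=2](π[f](S)) ⋈[f=b] π[b](S)) → 0
  σ[f<=3]((σ[f=2](π[f](S)) ⋈[f=b] π[b](S))) → 0
  S → 6
  π[f,b](S) → 6
  (σ[f<=3]((σ[f=2](π[f](S)) ⋈[f=b] π[b](S))) ∪ π[f,b](S)) → 6
E2 row counts bottom-up:
  S → 6
  π[f](S) → 6
  σ[f=2](π[f](S)) → 0
  S → 6
  π[b](S) → 6
  (σ[f=2](π[f](S)) ⋈[f=b] π[b](S)) → 0
  σ[f<=3]((σ[f=2](π[f](S)) ⋈[f=b] π[b](S))) → 0
  S → 6
  π[f,b](S) → 6
  (σ[f<=3]((σ[f=2](π[f](S)) ⋈[f=b] π[b](S))) − π[f,b](S)) → 0

E1 result:
f | b
1 | 3
4 | 1
6 | 9
7 | 4
7 | 6
9 | 8
E2 result:
f | b
(0 rows)
Witness: (7, 4) appears 1× in E1 but 0× in E2.

no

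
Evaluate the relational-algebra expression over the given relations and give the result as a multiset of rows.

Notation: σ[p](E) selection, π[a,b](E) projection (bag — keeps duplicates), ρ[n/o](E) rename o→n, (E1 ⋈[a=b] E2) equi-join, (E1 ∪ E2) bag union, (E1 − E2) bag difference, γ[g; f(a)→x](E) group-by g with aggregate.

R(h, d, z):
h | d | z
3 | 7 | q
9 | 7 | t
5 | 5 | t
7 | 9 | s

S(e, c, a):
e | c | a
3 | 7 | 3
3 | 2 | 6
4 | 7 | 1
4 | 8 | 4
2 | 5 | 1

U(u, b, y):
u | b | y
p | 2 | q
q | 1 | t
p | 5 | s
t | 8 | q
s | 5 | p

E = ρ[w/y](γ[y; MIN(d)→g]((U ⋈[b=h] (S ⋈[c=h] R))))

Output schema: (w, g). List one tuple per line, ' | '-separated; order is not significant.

Stepwise |·|:
  U → 5
  S → 5
  R → 4
  (S ⋈[c=h] R) → 3
  (U ⋈[b=h] (S ⋈[c=h] R)) → 2
  γ[y; MIN(d)→g]((U ⋈[b=h] (S ⋈[c=h] R))) → 2
  ρ[w/y](γ[y; MIN(d)→g]((U ⋈[b=h] (S ⋈[c=h] R)))) → 2

== RESULT ==
w | g
p | 5
s | 5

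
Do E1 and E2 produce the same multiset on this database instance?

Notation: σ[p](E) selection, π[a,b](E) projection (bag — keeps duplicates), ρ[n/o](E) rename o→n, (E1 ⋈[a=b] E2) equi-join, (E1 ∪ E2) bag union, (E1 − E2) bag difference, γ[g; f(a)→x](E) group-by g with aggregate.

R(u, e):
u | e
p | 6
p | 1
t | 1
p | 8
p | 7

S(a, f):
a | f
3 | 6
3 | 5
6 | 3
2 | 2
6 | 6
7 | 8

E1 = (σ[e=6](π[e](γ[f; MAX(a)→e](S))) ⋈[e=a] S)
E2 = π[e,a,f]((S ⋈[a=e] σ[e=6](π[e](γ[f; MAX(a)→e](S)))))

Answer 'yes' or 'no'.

E1 per-node cardinality:
  S → 6
  γ[f; MAX(a)→e](S) → 5
  π[e](γ[f; MAX(a)→e](S)) → 5
  σ[e=6](π[e](γ[f; MAX(a)→e](S))) → 2
  S → 6
  (σ[e=6](π[e](γ[f; MAX(a)→e](S))) ⋈[e=a] S) → 4
E2 per-node cardinality:
  S → 6
  S → 6
  γ[f; MAX(a)→e](S) → 5
  π[e](γ[f; MAX(a)→e](S)) → 5
  σ[e=6](π[e](γ[f; MAX(a)→e](S))) → 2
  (S ⋈[a=e] σ[e=6](π[e](γ[f; MAX(a)→e](S)))) → 4
  π[e,a,f]((S ⋈[a=e] σ[e=6](π[e](γ[f; MAX(a)→e](S))))) → 4

E1 and E2 produce the same multiset:
e | a | f
6 | 6 | 3
6 | 6 | 3
6 | 6 | 6
6 | 6 | 6

yes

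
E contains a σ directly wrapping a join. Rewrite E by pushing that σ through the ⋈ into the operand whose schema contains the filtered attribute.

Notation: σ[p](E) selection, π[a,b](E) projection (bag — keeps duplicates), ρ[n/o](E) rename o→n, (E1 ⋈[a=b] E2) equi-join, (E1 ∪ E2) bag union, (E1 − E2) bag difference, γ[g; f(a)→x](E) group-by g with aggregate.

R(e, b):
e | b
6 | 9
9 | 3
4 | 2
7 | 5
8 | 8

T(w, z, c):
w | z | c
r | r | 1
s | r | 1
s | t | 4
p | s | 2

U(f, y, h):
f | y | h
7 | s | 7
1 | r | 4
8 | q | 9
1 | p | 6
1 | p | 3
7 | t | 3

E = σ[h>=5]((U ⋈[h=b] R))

σ filters on h, owned by the left side.
E' = (σ[h>=5](U) ⋈[h=b] R)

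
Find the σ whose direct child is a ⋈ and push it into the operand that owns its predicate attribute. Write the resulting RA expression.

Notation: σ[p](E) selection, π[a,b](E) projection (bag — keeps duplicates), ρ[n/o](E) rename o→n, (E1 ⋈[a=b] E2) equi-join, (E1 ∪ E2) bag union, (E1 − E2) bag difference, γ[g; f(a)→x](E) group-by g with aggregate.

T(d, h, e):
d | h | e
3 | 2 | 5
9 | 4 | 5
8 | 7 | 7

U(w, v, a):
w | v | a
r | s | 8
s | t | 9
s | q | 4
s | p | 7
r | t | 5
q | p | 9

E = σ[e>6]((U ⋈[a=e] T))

σ filters on e, owned by the right side.
E' = (U ⋈[a=e] σ[e>6](T))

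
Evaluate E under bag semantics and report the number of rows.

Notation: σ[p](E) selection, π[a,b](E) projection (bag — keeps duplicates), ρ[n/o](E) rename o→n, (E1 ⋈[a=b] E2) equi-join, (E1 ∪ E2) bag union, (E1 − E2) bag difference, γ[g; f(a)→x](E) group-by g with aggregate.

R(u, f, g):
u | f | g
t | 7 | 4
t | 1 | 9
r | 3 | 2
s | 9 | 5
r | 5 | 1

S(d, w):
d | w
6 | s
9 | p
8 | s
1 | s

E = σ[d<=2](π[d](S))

Stepwise |·|:
  S → 4
  π[d](S) → 4
  σ[d<=2](π[d](S)) → 1

|E| = 1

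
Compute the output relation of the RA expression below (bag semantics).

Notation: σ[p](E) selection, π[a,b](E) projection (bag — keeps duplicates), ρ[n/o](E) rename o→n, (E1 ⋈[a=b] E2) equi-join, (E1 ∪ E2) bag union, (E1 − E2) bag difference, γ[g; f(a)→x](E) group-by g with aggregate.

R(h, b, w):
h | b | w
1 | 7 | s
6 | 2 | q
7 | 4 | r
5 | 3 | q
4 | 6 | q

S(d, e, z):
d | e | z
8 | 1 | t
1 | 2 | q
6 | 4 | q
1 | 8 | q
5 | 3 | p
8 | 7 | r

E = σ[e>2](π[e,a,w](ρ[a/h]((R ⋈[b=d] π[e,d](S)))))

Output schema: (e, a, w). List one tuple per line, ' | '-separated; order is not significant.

Row counts bottom-up:
  R → 5
  S → 6
  π[e,d](S) → 6
  (R ⋈[b=d] π[e,d](S)) → 1
  ρ[a/h]((R ⋈[b=d] π[e,d](S))) → 1
  π[e,a,w](ρ[a/h]((R ⋈[b=d] π[e,d](S)))) → 1
  σ[e>2](π[e,a,w](ρ[a/h]((R ⋈[b=d] π[e,d](S))))) → 1

== RESULT ==
e | a | w
4 | 4 | q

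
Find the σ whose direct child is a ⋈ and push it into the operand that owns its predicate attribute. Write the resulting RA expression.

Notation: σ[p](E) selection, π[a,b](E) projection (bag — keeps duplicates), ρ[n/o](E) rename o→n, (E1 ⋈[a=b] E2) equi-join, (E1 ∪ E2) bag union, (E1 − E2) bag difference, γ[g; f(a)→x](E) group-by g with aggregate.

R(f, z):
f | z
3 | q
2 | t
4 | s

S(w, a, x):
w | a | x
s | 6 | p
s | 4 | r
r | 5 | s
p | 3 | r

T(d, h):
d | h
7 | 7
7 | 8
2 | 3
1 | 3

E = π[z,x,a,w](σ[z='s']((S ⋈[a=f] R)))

σ filters on z, owned by the right side.
E' = π[z,x,a,w]((S ⋈[a=f] σ[z='s'](R)))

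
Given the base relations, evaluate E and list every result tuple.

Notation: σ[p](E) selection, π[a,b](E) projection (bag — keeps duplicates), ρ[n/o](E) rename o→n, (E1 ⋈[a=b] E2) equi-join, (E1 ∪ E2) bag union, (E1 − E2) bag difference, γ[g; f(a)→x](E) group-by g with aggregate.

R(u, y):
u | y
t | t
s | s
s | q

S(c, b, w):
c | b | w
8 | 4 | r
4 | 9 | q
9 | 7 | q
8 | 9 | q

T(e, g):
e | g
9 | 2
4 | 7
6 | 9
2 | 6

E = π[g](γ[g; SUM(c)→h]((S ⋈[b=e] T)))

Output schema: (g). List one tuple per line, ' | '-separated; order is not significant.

Row counts bottom-up:
  S → 4
  T → 4
  (S ⋈[b=e] T) → 3
  γ[g; SUM(c)→h]((S ⋈[b=e] T)) → 2
  π[g](γ[g; SUM(c)→h]((S ⋈[b=e] T))) → 2

== RESULT ==
g
2
7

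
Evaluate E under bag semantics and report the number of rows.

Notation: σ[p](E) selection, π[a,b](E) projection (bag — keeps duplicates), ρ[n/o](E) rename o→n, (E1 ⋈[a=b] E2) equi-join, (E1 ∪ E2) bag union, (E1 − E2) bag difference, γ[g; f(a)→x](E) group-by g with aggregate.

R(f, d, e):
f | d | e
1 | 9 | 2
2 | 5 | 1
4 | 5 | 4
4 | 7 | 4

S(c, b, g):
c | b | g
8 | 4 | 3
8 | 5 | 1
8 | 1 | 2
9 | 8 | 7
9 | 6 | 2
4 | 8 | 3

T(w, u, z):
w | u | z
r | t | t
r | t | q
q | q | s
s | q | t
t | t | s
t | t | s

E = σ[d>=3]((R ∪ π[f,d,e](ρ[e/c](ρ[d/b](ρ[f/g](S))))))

Row counts bottom-up:
  R → 4
  S → 6
  ρ[f/g](S) → 6
  ρ[d/b](ρ[f/g](S)) → 6
  ρ[e/c](ρ[d/b](ρ[f/g](S))) → 6
  π[f,d,e](ρ[e/c](ρ[d/b](ρ[f/g](S)))) → 6
  (R ∪ π[f,d,e](ρ[e/c](ρ[d/b](ρ[f/g](S))))) → 10
  σ[d>=3]((R ∪ π[f,d,e](ρ[e/c](ρ[d/b](ρ[f/g](S)))))) → 9

|E| = 9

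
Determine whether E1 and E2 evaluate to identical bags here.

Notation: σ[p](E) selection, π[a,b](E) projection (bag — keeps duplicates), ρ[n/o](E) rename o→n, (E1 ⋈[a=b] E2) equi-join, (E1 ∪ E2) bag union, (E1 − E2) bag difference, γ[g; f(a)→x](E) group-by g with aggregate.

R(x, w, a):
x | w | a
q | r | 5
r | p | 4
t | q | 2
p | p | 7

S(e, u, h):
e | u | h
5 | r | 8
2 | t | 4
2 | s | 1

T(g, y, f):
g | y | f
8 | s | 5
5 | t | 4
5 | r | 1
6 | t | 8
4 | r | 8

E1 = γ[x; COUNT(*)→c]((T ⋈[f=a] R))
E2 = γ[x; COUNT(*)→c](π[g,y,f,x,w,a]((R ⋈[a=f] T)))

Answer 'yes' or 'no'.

E1 row counts bottom-up:
  T → 5
  R → 4
  (T ⋈[f=a] R) → 2
  γ[x; COUNT(*)→c]((T ⋈[f=a] R)) → 2
E2 row counts bottom-up:
  R → 4
  T → 5
  (R ⋈[a=f] T) → 2
  π[g,y,f,x,w,a]((R ⋈[a=f] T)) → 2
  γ[x; COUNT(*)→c](π[g,y,f,x,w,a]((R ⋈[a=f] T))) → 2

E1 and E2 produce the same multiset:
x | c
q | 1
r | 1

yes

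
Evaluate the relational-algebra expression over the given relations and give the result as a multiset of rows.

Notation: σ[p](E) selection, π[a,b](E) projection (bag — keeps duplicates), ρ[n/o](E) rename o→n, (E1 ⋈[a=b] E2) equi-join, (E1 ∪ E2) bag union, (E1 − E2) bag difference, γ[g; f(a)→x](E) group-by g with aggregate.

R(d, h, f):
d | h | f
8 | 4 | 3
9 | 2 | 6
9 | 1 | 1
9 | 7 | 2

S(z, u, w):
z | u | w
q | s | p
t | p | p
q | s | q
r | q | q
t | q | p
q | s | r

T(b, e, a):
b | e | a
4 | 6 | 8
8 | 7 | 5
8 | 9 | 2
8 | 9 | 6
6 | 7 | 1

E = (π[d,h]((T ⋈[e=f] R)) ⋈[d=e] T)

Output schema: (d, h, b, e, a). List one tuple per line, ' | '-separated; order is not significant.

Stepwise |·|:
  T → 5
  R → 4
  (T ⋈[e=f] R) → 1
  π[d,h]((T ⋈[e=f] R)) → 1
  T → 5
  (π[d,h]((T ⋈[e=f] R)) ⋈[d=e] T) → 2

== RESULT ==
d | h | b | e | a
9 | 2 | 8 | 9 | 2
9 | 2 | 8 | 9 | 6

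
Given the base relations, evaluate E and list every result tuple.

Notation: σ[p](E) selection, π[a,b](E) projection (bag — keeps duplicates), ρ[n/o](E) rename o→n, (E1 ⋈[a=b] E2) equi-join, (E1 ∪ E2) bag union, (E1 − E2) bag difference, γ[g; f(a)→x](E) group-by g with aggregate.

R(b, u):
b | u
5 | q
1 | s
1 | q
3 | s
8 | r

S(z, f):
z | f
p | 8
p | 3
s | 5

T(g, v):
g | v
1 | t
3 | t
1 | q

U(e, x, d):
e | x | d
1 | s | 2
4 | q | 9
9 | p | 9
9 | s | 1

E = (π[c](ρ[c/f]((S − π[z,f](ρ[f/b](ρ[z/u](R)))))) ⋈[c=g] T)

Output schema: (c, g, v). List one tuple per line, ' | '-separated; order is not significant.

Subexpression sizes:
  S → 3
  R → 5
  ρ[z/u](R) → 5
  ρ[f/b](ρ[z/u](R)) → 5
  π[z,f](ρ[f/b](ρ[z/u](R))) → 5
  (S − π[z,f](ρ[f/b](ρ[z/u](R)))) → 3
  ρ[c/f]((S − π[z,f](ρ[f/b](ρ[z/u](R))))) → 3
  π[c](ρ[c/f]((S − π[z,f](ρ[f/b](ρ[z/u](R)))))) → 3
  T → 3
  (π[c](ρ[c/f]((S − π[z,f](ρ[f/b](ρ[z/u](R)))))) ⋈[c=g] T) → 1

== RESULT ==
c | g | v
3 | 3 | t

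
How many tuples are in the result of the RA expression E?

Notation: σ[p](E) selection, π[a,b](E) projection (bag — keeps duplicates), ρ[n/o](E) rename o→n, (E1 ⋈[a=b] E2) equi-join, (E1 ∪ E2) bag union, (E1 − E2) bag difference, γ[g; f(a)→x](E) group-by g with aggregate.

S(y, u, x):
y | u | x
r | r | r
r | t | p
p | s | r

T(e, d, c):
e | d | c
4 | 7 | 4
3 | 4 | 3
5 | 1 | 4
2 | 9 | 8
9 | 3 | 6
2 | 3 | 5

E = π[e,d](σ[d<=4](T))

Per-node cardinality:
  T → 6
  σ[d<=4](T) → 4
  π[e,d](σ[d<=4](T)) → 4

|E| = 4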